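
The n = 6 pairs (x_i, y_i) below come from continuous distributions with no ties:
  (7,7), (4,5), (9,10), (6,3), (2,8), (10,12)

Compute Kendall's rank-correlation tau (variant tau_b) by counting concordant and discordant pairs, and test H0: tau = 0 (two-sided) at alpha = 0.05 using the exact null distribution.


Step 1: Enumerate the 15 unordered pairs (i,j) with i<j and classify each by sign(x_j-x_i) * sign(y_j-y_i).
  (1,2):dx=-3,dy=-2->C; (1,3):dx=+2,dy=+3->C; (1,4):dx=-1,dy=-4->C; (1,5):dx=-5,dy=+1->D
  (1,6):dx=+3,dy=+5->C; (2,3):dx=+5,dy=+5->C; (2,4):dx=+2,dy=-2->D; (2,5):dx=-2,dy=+3->D
  (2,6):dx=+6,dy=+7->C; (3,4):dx=-3,dy=-7->C; (3,5):dx=-7,dy=-2->C; (3,6):dx=+1,dy=+2->C
  (4,5):dx=-4,dy=+5->D; (4,6):dx=+4,dy=+9->C; (5,6):dx=+8,dy=+4->C
Step 2: C = 11, D = 4, total pairs = 15.
Step 3: tau = (C - D)/(n(n-1)/2) = (11 - 4)/15 = 0.466667.
Step 4: Exact two-sided p-value (enumerate n! = 720 permutations of y under H0): p = 0.272222.
Step 5: alpha = 0.05. fail to reject H0.

tau_b = 0.4667 (C=11, D=4), p = 0.272222, fail to reject H0.


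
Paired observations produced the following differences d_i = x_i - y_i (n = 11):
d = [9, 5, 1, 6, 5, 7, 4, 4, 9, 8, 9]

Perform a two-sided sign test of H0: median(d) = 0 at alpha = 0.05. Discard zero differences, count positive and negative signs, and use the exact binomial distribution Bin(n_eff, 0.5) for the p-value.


Step 1: Discard zero differences. Original n = 11; n_eff = number of nonzero differences = 11.
Nonzero differences (with sign): +9, +5, +1, +6, +5, +7, +4, +4, +9, +8, +9
Step 2: Count signs: positive = 11, negative = 0.
Step 3: Under H0: P(positive) = 0.5, so the number of positives S ~ Bin(11, 0.5).
Step 4: Two-sided exact p-value = sum of Bin(11,0.5) probabilities at or below the observed probability = 0.000977.
Step 5: alpha = 0.05. reject H0.

n_eff = 11, pos = 11, neg = 0, p = 0.000977, reject H0.


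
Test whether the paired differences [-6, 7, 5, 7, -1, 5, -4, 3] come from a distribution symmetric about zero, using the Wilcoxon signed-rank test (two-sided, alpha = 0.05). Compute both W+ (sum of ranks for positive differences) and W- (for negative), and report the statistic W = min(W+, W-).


Step 1: Drop any zero differences (none here) and take |d_i|.
|d| = [6, 7, 5, 7, 1, 5, 4, 3]
Step 2: Midrank |d_i| (ties get averaged ranks).
ranks: |6|->6, |7|->7.5, |5|->4.5, |7|->7.5, |1|->1, |5|->4.5, |4|->3, |3|->2
Step 3: Attach original signs; sum ranks with positive sign and with negative sign.
W+ = 7.5 + 4.5 + 7.5 + 4.5 + 2 = 26
W- = 6 + 1 + 3 = 10
(Check: W+ + W- = 36 should equal n(n+1)/2 = 36.)
Step 4: Test statistic W = min(W+, W-) = 10.
Step 5: Ties in |d|, so use the tie-corrected normal approximation.
        E[W] = n(n+1)/4 = 8*9/4 = 18.
        Tie groups: |d|=5 (t=2), |d|=7 (t=2); sum(t^3 - t) = 12.
        Var[W] = n(n+1)(2n+1)/24 - sum(t^3-t)/48 = 1224/24 - 12/48 = 50.75.
        z = (W - E[W]) / sqrt(Var[W]) = (10 - 18) / 7.1239 = -1.1230.
        Two-sided p = 2*Phi(z) = 0.261446.
Step 6: alpha = 0.05. fail to reject H0.

W+ = 26, W- = 10, W = min = 10, p = 0.261446, fail to reject H0.


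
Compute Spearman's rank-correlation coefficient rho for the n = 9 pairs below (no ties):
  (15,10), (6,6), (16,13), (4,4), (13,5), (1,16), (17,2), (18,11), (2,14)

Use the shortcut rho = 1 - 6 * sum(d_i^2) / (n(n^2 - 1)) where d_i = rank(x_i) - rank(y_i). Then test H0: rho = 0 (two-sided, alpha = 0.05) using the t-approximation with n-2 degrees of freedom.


Step 1: Rank x and y separately (midranks; no ties here).
rank(x): 15->6, 6->4, 16->7, 4->3, 13->5, 1->1, 17->8, 18->9, 2->2
rank(y): 10->5, 6->4, 13->7, 4->2, 5->3, 16->9, 2->1, 11->6, 14->8
Step 2: d_i = R_x(i) - R_y(i); compute d_i^2.
  (6-5)^2=1, (4-4)^2=0, (7-7)^2=0, (3-2)^2=1, (5-3)^2=4, (1-9)^2=64, (8-1)^2=49, (9-6)^2=9, (2-8)^2=36
sum(d^2) = 164.
Step 3: rho = 1 - 6*164 / (9*(9^2 - 1)) = 1 - 984/720 = -0.366667.
Step 4: Under H0, t = rho * sqrt((n-2)/(1-rho^2)) = -1.0427 ~ t(7).
Step 5: Two-sided p-value from the t-distribution with 7 df = 0.331740.
Step 6: alpha = 0.05. fail to reject H0.

rho = -0.3667, p = 0.331740, fail to reject H0 at alpha = 0.05.


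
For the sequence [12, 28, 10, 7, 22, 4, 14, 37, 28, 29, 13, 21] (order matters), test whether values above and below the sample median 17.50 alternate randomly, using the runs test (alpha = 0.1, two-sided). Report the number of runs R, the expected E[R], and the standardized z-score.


Step 1: Compute median = 17.50; label A = above, B = below.
Labels in order: BABBABBAAABA  (n_A = 6, n_B = 6)
Step 2: Count runs R = 8.
Step 3: Under H0 (random ordering), E[R] = 2*n_A*n_B/(n_A+n_B) + 1 = 2*6*6/12 + 1 = 7.0000.
        Var[R] = 2*n_A*n_B*(2*n_A*n_B - n_A - n_B) / ((n_A+n_B)^2 * (n_A+n_B-1)) = 4320/1584 = 2.7273.
        SD[R] = 1.6514.
Step 4: Continuity-corrected z = (R - 0.5 - E[R]) / SD[R] = (8 - 0.5 - 7.0000) / 1.6514 = 0.3028.
Step 5: Two-sided p-value via normal approximation = 2*(1 - Phi(|z|)) = 0.762069.
Step 6: alpha = 0.1. fail to reject H0.

R = 8, z = 0.3028, p = 0.762069, fail to reject H0.


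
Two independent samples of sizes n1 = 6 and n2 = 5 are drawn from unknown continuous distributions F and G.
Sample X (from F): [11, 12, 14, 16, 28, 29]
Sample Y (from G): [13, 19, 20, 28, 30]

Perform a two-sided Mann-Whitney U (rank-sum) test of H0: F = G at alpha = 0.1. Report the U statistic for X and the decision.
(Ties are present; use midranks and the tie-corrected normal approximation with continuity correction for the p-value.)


Step 1: Combine and sort all 11 observations; assign midranks.
sorted (value, group): (11,X), (12,X), (13,Y), (14,X), (16,X), (19,Y), (20,Y), (28,X), (28,Y), (29,X), (30,Y)
ranks: 11->1, 12->2, 13->3, 14->4, 16->5, 19->6, 20->7, 28->8.5, 28->8.5, 29->10, 30->11
Step 2: Rank sum for X: R1 = 1 + 2 + 4 + 5 + 8.5 + 10 = 30.5.
Step 3: U_X = R1 - n1(n1+1)/2 = 30.5 - 6*7/2 = 30.5 - 21 = 9.5.
       U_Y = n1*n2 - U_X = 30 - 9.5 = 20.5.
Step 4: Ties are present, so use the tie-corrected normal approximation (with continuity correction) for the p-value.
Step 5: p-value = 0.360216; compare to alpha = 0.1. fail to reject H0.

U_X = 9.5, p = 0.360216, fail to reject H0 at alpha = 0.1.


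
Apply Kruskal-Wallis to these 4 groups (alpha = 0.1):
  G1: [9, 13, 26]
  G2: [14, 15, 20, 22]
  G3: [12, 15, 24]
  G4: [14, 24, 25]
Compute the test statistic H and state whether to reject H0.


Step 1: Combine all N = 13 observations and assign midranks.
sorted (value, group, rank): (9,G1,1), (12,G3,2), (13,G1,3), (14,G2,4.5), (14,G4,4.5), (15,G2,6.5), (15,G3,6.5), (20,G2,8), (22,G2,9), (24,G3,10.5), (24,G4,10.5), (25,G4,12), (26,G1,13)
Step 2: Sum ranks within each group.
R_1 = 17 (n_1 = 3)
R_2 = 28 (n_2 = 4)
R_3 = 19 (n_3 = 3)
R_4 = 27 (n_4 = 3)
Step 3: H = 12/(N(N+1)) * sum(R_i^2/n_i) - 3(N+1)
     = 12/(13*14) * (17^2/3 + 28^2/4 + 19^2/3 + 27^2/3) - 3*14
     = 0.065934 * 655.667 - 42
     = 1.230769.
Step 4: Ties present; correction factor C = 1 - 18/(13^3 - 13) = 0.991758. Corrected H = 1.230769 / 0.991758 = 1.240997.
Step 5: Under H0, H ~ chi^2(3); p-value = 0.743189.
Step 6: alpha = 0.1. fail to reject H0.

H = 1.2410, df = 3, p = 0.743189, fail to reject H0.


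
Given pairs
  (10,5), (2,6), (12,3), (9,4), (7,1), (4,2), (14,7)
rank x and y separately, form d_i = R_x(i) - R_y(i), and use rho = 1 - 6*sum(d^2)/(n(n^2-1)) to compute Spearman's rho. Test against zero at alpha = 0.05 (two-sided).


Step 1: Rank x and y separately (midranks; no ties here).
rank(x): 10->5, 2->1, 12->6, 9->4, 7->3, 4->2, 14->7
rank(y): 5->5, 6->6, 3->3, 4->4, 1->1, 2->2, 7->7
Step 2: d_i = R_x(i) - R_y(i); compute d_i^2.
  (5-5)^2=0, (1-6)^2=25, (6-3)^2=9, (4-4)^2=0, (3-1)^2=4, (2-2)^2=0, (7-7)^2=0
sum(d^2) = 38.
Step 3: rho = 1 - 6*38 / (7*(7^2 - 1)) = 1 - 228/336 = 0.321429.
Step 4: Under H0, t = rho * sqrt((n-2)/(1-rho^2)) = 0.7590 ~ t(5).
Step 5: Two-sided p-value from the t-distribution with 5 df = 0.482072.
Step 6: alpha = 0.05. fail to reject H0.

rho = 0.3214, p = 0.482072, fail to reject H0 at alpha = 0.05.


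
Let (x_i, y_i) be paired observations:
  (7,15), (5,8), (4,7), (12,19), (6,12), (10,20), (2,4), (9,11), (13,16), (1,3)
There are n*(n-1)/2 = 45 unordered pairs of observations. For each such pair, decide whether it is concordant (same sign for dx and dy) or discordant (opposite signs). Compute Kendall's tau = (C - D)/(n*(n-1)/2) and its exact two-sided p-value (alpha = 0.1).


Step 1: Enumerate the 45 unordered pairs (i,j) with i<j and classify each by sign(x_j-x_i) * sign(y_j-y_i).
  (1,2):dx=-2,dy=-7->C; (1,3):dx=-3,dy=-8->C; (1,4):dx=+5,dy=+4->C; (1,5):dx=-1,dy=-3->C
  (1,6):dx=+3,dy=+5->C; (1,7):dx=-5,dy=-11->C; (1,8):dx=+2,dy=-4->D; (1,9):dx=+6,dy=+1->C
  (1,10):dx=-6,dy=-12->C; (2,3):dx=-1,dy=-1->C; (2,4):dx=+7,dy=+11->C; (2,5):dx=+1,dy=+4->C
  (2,6):dx=+5,dy=+12->C; (2,7):dx=-3,dy=-4->C; (2,8):dx=+4,dy=+3->C; (2,9):dx=+8,dy=+8->C
  (2,10):dx=-4,dy=-5->C; (3,4):dx=+8,dy=+12->C; (3,5):dx=+2,dy=+5->C; (3,6):dx=+6,dy=+13->C
  (3,7):dx=-2,dy=-3->C; (3,8):dx=+5,dy=+4->C; (3,9):dx=+9,dy=+9->C; (3,10):dx=-3,dy=-4->C
  (4,5):dx=-6,dy=-7->C; (4,6):dx=-2,dy=+1->D; (4,7):dx=-10,dy=-15->C; (4,8):dx=-3,dy=-8->C
  (4,9):dx=+1,dy=-3->D; (4,10):dx=-11,dy=-16->C; (5,6):dx=+4,dy=+8->C; (5,7):dx=-4,dy=-8->C
  (5,8):dx=+3,dy=-1->D; (5,9):dx=+7,dy=+4->C; (5,10):dx=-5,dy=-9->C; (6,7):dx=-8,dy=-16->C
  (6,8):dx=-1,dy=-9->C; (6,9):dx=+3,dy=-4->D; (6,10):dx=-9,dy=-17->C; (7,8):dx=+7,dy=+7->C
  (7,9):dx=+11,dy=+12->C; (7,10):dx=-1,dy=-1->C; (8,9):dx=+4,dy=+5->C; (8,10):dx=-8,dy=-8->C
  (9,10):dx=-12,dy=-13->C
Step 2: C = 40, D = 5, total pairs = 45.
Step 3: tau = (C - D)/(n(n-1)/2) = (40 - 5)/45 = 0.777778.
Step 4: Exact two-sided p-value (enumerate n! = 3628800 permutations of y under H0): p = 0.000946.
Step 5: alpha = 0.1. reject H0.

tau_b = 0.7778 (C=40, D=5), p = 0.000946, reject H0.


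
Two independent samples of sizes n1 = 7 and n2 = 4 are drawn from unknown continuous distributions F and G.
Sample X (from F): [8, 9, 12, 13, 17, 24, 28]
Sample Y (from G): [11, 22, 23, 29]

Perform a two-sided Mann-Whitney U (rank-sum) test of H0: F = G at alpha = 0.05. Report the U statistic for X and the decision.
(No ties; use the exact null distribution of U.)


Step 1: Combine and sort all 11 observations; assign midranks.
sorted (value, group): (8,X), (9,X), (11,Y), (12,X), (13,X), (17,X), (22,Y), (23,Y), (24,X), (28,X), (29,Y)
ranks: 8->1, 9->2, 11->3, 12->4, 13->5, 17->6, 22->7, 23->8, 24->9, 28->10, 29->11
Step 2: Rank sum for X: R1 = 1 + 2 + 4 + 5 + 6 + 9 + 10 = 37.
Step 3: U_X = R1 - n1(n1+1)/2 = 37 - 7*8/2 = 37 - 28 = 9.
       U_Y = n1*n2 - U_X = 28 - 9 = 19.
Step 4: No ties, so the exact null distribution of U (based on enumerating the C(11,7) = 330 equally likely rank assignments) gives the two-sided p-value.
Step 5: p-value = 0.412121; compare to alpha = 0.05. fail to reject H0.

U_X = 9, p = 0.412121, fail to reject H0 at alpha = 0.05.


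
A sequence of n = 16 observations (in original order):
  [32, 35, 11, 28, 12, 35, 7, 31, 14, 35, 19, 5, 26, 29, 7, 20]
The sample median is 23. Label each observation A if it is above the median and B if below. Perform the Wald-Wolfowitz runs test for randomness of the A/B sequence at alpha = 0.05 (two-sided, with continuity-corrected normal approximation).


Step 1: Compute median = 23; label A = above, B = below.
Labels in order: AABABABABABBAABB  (n_A = 8, n_B = 8)
Step 2: Count runs R = 12.
Step 3: Under H0 (random ordering), E[R] = 2*n_A*n_B/(n_A+n_B) + 1 = 2*8*8/16 + 1 = 9.0000.
        Var[R] = 2*n_A*n_B*(2*n_A*n_B - n_A - n_B) / ((n_A+n_B)^2 * (n_A+n_B-1)) = 14336/3840 = 3.7333.
        SD[R] = 1.9322.
Step 4: Continuity-corrected z = (R - 0.5 - E[R]) / SD[R] = (12 - 0.5 - 9.0000) / 1.9322 = 1.2939.
Step 5: Two-sided p-value via normal approximation = 2*(1 - Phi(|z|)) = 0.195709.
Step 6: alpha = 0.05. fail to reject H0.

R = 12, z = 1.2939, p = 0.195709, fail to reject H0.


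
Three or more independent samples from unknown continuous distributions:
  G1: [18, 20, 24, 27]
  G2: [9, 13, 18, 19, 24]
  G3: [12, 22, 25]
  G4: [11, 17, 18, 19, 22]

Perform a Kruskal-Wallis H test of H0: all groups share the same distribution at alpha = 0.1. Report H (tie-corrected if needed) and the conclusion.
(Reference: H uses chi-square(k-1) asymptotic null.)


Step 1: Combine all N = 17 observations and assign midranks.
sorted (value, group, rank): (9,G2,1), (11,G4,2), (12,G3,3), (13,G2,4), (17,G4,5), (18,G1,7), (18,G2,7), (18,G4,7), (19,G2,9.5), (19,G4,9.5), (20,G1,11), (22,G3,12.5), (22,G4,12.5), (24,G1,14.5), (24,G2,14.5), (25,G3,16), (27,G1,17)
Step 2: Sum ranks within each group.
R_1 = 49.5 (n_1 = 4)
R_2 = 36 (n_2 = 5)
R_3 = 31.5 (n_3 = 3)
R_4 = 36 (n_4 = 5)
Step 3: H = 12/(N(N+1)) * sum(R_i^2/n_i) - 3(N+1)
     = 12/(17*18) * (49.5^2/4 + 36^2/5 + 31.5^2/3 + 36^2/5) - 3*18
     = 0.039216 * 1461.71 - 54
     = 3.322059.
Step 4: Ties present; correction factor C = 1 - 42/(17^3 - 17) = 0.991422. Corrected H = 3.322059 / 0.991422 = 3.350803.
Step 5: Under H0, H ~ chi^2(3); p-value = 0.340634.
Step 6: alpha = 0.1. fail to reject H0.

H = 3.3508, df = 3, p = 0.340634, fail to reject H0.


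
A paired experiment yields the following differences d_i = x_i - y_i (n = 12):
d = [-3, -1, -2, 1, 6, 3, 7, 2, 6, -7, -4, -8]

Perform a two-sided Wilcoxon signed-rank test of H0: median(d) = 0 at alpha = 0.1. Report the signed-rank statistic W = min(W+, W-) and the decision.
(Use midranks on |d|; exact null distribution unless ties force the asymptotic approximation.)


Step 1: Drop any zero differences (none here) and take |d_i|.
|d| = [3, 1, 2, 1, 6, 3, 7, 2, 6, 7, 4, 8]
Step 2: Midrank |d_i| (ties get averaged ranks).
ranks: |3|->5.5, |1|->1.5, |2|->3.5, |1|->1.5, |6|->8.5, |3|->5.5, |7|->10.5, |2|->3.5, |6|->8.5, |7|->10.5, |4|->7, |8|->12
Step 3: Attach original signs; sum ranks with positive sign and with negative sign.
W+ = 1.5 + 8.5 + 5.5 + 10.5 + 3.5 + 8.5 = 38
W- = 5.5 + 1.5 + 3.5 + 10.5 + 7 + 12 = 40
(Check: W+ + W- = 78 should equal n(n+1)/2 = 78.)
Step 4: Test statistic W = min(W+, W-) = 38.
Step 5: Ties in |d|, so use the tie-corrected normal approximation.
        E[W] = n(n+1)/4 = 12*13/4 = 39.
        Tie groups: |d|=1 (t=2), |d|=2 (t=2), |d|=3 (t=2), |d|=6 (t=2), |d|=7 (t=2); sum(t^3 - t) = 30.
        Var[W] = n(n+1)(2n+1)/24 - sum(t^3-t)/48 = 3900/24 - 30/48 = 161.875.
        z = (W - E[W]) / sqrt(Var[W]) = (38 - 39) / 12.7230 = -0.0786.
        Two-sided p = 2*Phi(z) = 0.937353.
Step 6: alpha = 0.1. fail to reject H0.

W+ = 38, W- = 40, W = min = 38, p = 0.937353, fail to reject H0.


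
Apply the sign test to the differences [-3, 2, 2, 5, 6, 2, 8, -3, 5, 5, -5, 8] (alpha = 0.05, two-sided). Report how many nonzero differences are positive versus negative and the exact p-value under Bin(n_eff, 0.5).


Step 1: Discard zero differences. Original n = 12; n_eff = number of nonzero differences = 12.
Nonzero differences (with sign): -3, +2, +2, +5, +6, +2, +8, -3, +5, +5, -5, +8
Step 2: Count signs: positive = 9, negative = 3.
Step 3: Under H0: P(positive) = 0.5, so the number of positives S ~ Bin(12, 0.5).
Step 4: Two-sided exact p-value = sum of Bin(12,0.5) probabilities at or below the observed probability = 0.145996.
Step 5: alpha = 0.05. fail to reject H0.

n_eff = 12, pos = 9, neg = 3, p = 0.145996, fail to reject H0.


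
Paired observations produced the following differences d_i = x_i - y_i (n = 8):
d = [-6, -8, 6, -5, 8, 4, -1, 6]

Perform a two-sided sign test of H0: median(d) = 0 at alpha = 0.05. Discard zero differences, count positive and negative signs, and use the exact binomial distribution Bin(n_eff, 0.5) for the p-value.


Step 1: Discard zero differences. Original n = 8; n_eff = number of nonzero differences = 8.
Nonzero differences (with sign): -6, -8, +6, -5, +8, +4, -1, +6
Step 2: Count signs: positive = 4, negative = 4.
Step 3: Under H0: P(positive) = 0.5, so the number of positives S ~ Bin(8, 0.5).
Step 4: Two-sided exact p-value = sum of Bin(8,0.5) probabilities at or below the observed probability = 1.000000.
Step 5: alpha = 0.05. fail to reject H0.

n_eff = 8, pos = 4, neg = 4, p = 1.000000, fail to reject H0.


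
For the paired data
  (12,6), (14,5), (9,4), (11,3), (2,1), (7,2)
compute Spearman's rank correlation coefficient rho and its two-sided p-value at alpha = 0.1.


Step 1: Rank x and y separately (midranks; no ties here).
rank(x): 12->5, 14->6, 9->3, 11->4, 2->1, 7->2
rank(y): 6->6, 5->5, 4->4, 3->3, 1->1, 2->2
Step 2: d_i = R_x(i) - R_y(i); compute d_i^2.
  (5-6)^2=1, (6-5)^2=1, (3-4)^2=1, (4-3)^2=1, (1-1)^2=0, (2-2)^2=0
sum(d^2) = 4.
Step 3: rho = 1 - 6*4 / (6*(6^2 - 1)) = 1 - 24/210 = 0.885714.
Step 4: Under H0, t = rho * sqrt((n-2)/(1-rho^2)) = 3.8158 ~ t(4).
Step 5: Two-sided p-value from the t-distribution with 4 df = 0.018845.
Step 6: alpha = 0.1. reject H0.

rho = 0.8857, p = 0.018845, reject H0 at alpha = 0.1.


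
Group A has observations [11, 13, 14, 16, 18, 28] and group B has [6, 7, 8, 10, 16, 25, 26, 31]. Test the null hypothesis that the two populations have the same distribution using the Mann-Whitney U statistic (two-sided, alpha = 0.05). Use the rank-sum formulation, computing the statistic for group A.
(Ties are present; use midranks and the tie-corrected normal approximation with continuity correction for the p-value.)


Step 1: Combine and sort all 14 observations; assign midranks.
sorted (value, group): (6,Y), (7,Y), (8,Y), (10,Y), (11,X), (13,X), (14,X), (16,X), (16,Y), (18,X), (25,Y), (26,Y), (28,X), (31,Y)
ranks: 6->1, 7->2, 8->3, 10->4, 11->5, 13->6, 14->7, 16->8.5, 16->8.5, 18->10, 25->11, 26->12, 28->13, 31->14
Step 2: Rank sum for X: R1 = 5 + 6 + 7 + 8.5 + 10 + 13 = 49.5.
Step 3: U_X = R1 - n1(n1+1)/2 = 49.5 - 6*7/2 = 49.5 - 21 = 28.5.
       U_Y = n1*n2 - U_X = 48 - 28.5 = 19.5.
Step 4: Ties are present, so use the tie-corrected normal approximation (with continuity correction) for the p-value.
Step 5: p-value = 0.605180; compare to alpha = 0.05. fail to reject H0.

U_X = 28.5, p = 0.605180, fail to reject H0 at alpha = 0.05.


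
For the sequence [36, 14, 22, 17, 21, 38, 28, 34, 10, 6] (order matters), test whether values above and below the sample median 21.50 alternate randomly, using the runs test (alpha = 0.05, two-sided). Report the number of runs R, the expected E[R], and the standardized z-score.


Step 1: Compute median = 21.50; label A = above, B = below.
Labels in order: ABABBAAABB  (n_A = 5, n_B = 5)
Step 2: Count runs R = 6.
Step 3: Under H0 (random ordering), E[R] = 2*n_A*n_B/(n_A+n_B) + 1 = 2*5*5/10 + 1 = 6.0000.
        Var[R] = 2*n_A*n_B*(2*n_A*n_B - n_A - n_B) / ((n_A+n_B)^2 * (n_A+n_B-1)) = 2000/900 = 2.2222.
        SD[R] = 1.4907.
Step 4: R = E[R], so z = 0 with no continuity correction.
Step 5: Two-sided p-value via normal approximation = 2*(1 - Phi(|z|)) = 1.000000.
Step 6: alpha = 0.05. fail to reject H0.

R = 6, z = 0.0000, p = 1.000000, fail to reject H0.


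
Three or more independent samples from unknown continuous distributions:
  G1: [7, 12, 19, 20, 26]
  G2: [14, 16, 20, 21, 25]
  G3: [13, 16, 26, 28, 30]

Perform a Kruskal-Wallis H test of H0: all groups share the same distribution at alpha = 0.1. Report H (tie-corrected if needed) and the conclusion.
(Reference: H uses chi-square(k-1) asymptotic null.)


Step 1: Combine all N = 15 observations and assign midranks.
sorted (value, group, rank): (7,G1,1), (12,G1,2), (13,G3,3), (14,G2,4), (16,G2,5.5), (16,G3,5.5), (19,G1,7), (20,G1,8.5), (20,G2,8.5), (21,G2,10), (25,G2,11), (26,G1,12.5), (26,G3,12.5), (28,G3,14), (30,G3,15)
Step 2: Sum ranks within each group.
R_1 = 31 (n_1 = 5)
R_2 = 39 (n_2 = 5)
R_3 = 50 (n_3 = 5)
Step 3: H = 12/(N(N+1)) * sum(R_i^2/n_i) - 3(N+1)
     = 12/(15*16) * (31^2/5 + 39^2/5 + 50^2/5) - 3*16
     = 0.050000 * 996.4 - 48
     = 1.820000.
Step 4: Ties present; correction factor C = 1 - 18/(15^3 - 15) = 0.994643. Corrected H = 1.820000 / 0.994643 = 1.829803.
Step 5: Under H0, H ~ chi^2(2); p-value = 0.400556.
Step 6: alpha = 0.1. fail to reject H0.

H = 1.8298, df = 2, p = 0.400556, fail to reject H0.


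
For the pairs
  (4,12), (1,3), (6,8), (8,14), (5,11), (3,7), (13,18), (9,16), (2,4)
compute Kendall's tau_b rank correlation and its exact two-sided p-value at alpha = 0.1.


Step 1: Enumerate the 36 unordered pairs (i,j) with i<j and classify each by sign(x_j-x_i) * sign(y_j-y_i).
  (1,2):dx=-3,dy=-9->C; (1,3):dx=+2,dy=-4->D; (1,4):dx=+4,dy=+2->C; (1,5):dx=+1,dy=-1->D
  (1,6):dx=-1,dy=-5->C; (1,7):dx=+9,dy=+6->C; (1,8):dx=+5,dy=+4->C; (1,9):dx=-2,dy=-8->C
  (2,3):dx=+5,dy=+5->C; (2,4):dx=+7,dy=+11->C; (2,5):dx=+4,dy=+8->C; (2,6):dx=+2,dy=+4->C
  (2,7):dx=+12,dy=+15->C; (2,8):dx=+8,dy=+13->C; (2,9):dx=+1,dy=+1->C; (3,4):dx=+2,dy=+6->C
  (3,5):dx=-1,dy=+3->D; (3,6):dx=-3,dy=-1->C; (3,7):dx=+7,dy=+10->C; (3,8):dx=+3,dy=+8->C
  (3,9):dx=-4,dy=-4->C; (4,5):dx=-3,dy=-3->C; (4,6):dx=-5,dy=-7->C; (4,7):dx=+5,dy=+4->C
  (4,8):dx=+1,dy=+2->C; (4,9):dx=-6,dy=-10->C; (5,6):dx=-2,dy=-4->C; (5,7):dx=+8,dy=+7->C
  (5,8):dx=+4,dy=+5->C; (5,9):dx=-3,dy=-7->C; (6,7):dx=+10,dy=+11->C; (6,8):dx=+6,dy=+9->C
  (6,9):dx=-1,dy=-3->C; (7,8):dx=-4,dy=-2->C; (7,9):dx=-11,dy=-14->C; (8,9):dx=-7,dy=-12->C
Step 2: C = 33, D = 3, total pairs = 36.
Step 3: tau = (C - D)/(n(n-1)/2) = (33 - 3)/36 = 0.833333.
Step 4: Exact two-sided p-value (enumerate n! = 362880 permutations of y under H0): p = 0.000854.
Step 5: alpha = 0.1. reject H0.

tau_b = 0.8333 (C=33, D=3), p = 0.000854, reject H0.


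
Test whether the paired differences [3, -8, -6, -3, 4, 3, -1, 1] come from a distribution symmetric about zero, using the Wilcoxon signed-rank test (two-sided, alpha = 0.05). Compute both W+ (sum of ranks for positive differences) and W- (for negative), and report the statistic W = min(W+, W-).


Step 1: Drop any zero differences (none here) and take |d_i|.
|d| = [3, 8, 6, 3, 4, 3, 1, 1]
Step 2: Midrank |d_i| (ties get averaged ranks).
ranks: |3|->4, |8|->8, |6|->7, |3|->4, |4|->6, |3|->4, |1|->1.5, |1|->1.5
Step 3: Attach original signs; sum ranks with positive sign and with negative sign.
W+ = 4 + 6 + 4 + 1.5 = 15.5
W- = 8 + 7 + 4 + 1.5 = 20.5
(Check: W+ + W- = 36 should equal n(n+1)/2 = 36.)
Step 4: Test statistic W = min(W+, W-) = 15.5.
Step 5: Ties in |d|, so use the tie-corrected normal approximation.
        E[W] = n(n+1)/4 = 8*9/4 = 18.
        Tie groups: |d|=1 (t=2), |d|=3 (t=3); sum(t^3 - t) = 30.
        Var[W] = n(n+1)(2n+1)/24 - sum(t^3-t)/48 = 1224/24 - 30/48 = 50.375.
        z = (W - E[W]) / sqrt(Var[W]) = (15.5 - 18) / 7.0975 = -0.3522.
        Two-sided p = 2*Phi(z) = 0.724662.
Step 6: alpha = 0.05. fail to reject H0.

W+ = 15.5, W- = 20.5, W = min = 15.5, p = 0.724662, fail to reject H0.


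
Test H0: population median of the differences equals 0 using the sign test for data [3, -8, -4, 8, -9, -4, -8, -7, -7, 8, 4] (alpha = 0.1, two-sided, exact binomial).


Step 1: Discard zero differences. Original n = 11; n_eff = number of nonzero differences = 11.
Nonzero differences (with sign): +3, -8, -4, +8, -9, -4, -8, -7, -7, +8, +4
Step 2: Count signs: positive = 4, negative = 7.
Step 3: Under H0: P(positive) = 0.5, so the number of positives S ~ Bin(11, 0.5).
Step 4: Two-sided exact p-value = sum of Bin(11,0.5) probabilities at or below the observed probability = 0.548828.
Step 5: alpha = 0.1. fail to reject H0.

n_eff = 11, pos = 4, neg = 7, p = 0.548828, fail to reject H0.


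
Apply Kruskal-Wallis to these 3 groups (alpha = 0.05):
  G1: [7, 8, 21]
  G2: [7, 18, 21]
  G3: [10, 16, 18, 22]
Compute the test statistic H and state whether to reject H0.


Step 1: Combine all N = 10 observations and assign midranks.
sorted (value, group, rank): (7,G1,1.5), (7,G2,1.5), (8,G1,3), (10,G3,4), (16,G3,5), (18,G2,6.5), (18,G3,6.5), (21,G1,8.5), (21,G2,8.5), (22,G3,10)
Step 2: Sum ranks within each group.
R_1 = 13 (n_1 = 3)
R_2 = 16.5 (n_2 = 3)
R_3 = 25.5 (n_3 = 4)
Step 3: H = 12/(N(N+1)) * sum(R_i^2/n_i) - 3(N+1)
     = 12/(10*11) * (13^2/3 + 16.5^2/3 + 25.5^2/4) - 3*11
     = 0.109091 * 309.646 - 33
     = 0.779545.
Step 4: Ties present; correction factor C = 1 - 18/(10^3 - 10) = 0.981818. Corrected H = 0.779545 / 0.981818 = 0.793981.
Step 5: Under H0, H ~ chi^2(2); p-value = 0.672340.
Step 6: alpha = 0.05. fail to reject H0.

H = 0.7940, df = 2, p = 0.672340, fail to reject H0.


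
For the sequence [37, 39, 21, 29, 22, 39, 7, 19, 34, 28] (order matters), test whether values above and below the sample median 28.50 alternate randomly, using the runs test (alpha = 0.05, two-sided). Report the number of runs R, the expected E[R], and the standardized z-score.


Step 1: Compute median = 28.50; label A = above, B = below.
Labels in order: AABABABBAB  (n_A = 5, n_B = 5)
Step 2: Count runs R = 8.
Step 3: Under H0 (random ordering), E[R] = 2*n_A*n_B/(n_A+n_B) + 1 = 2*5*5/10 + 1 = 6.0000.
        Var[R] = 2*n_A*n_B*(2*n_A*n_B - n_A - n_B) / ((n_A+n_B)^2 * (n_A+n_B-1)) = 2000/900 = 2.2222.
        SD[R] = 1.4907.
Step 4: Continuity-corrected z = (R - 0.5 - E[R]) / SD[R] = (8 - 0.5 - 6.0000) / 1.4907 = 1.0062.
Step 5: Two-sided p-value via normal approximation = 2*(1 - Phi(|z|)) = 0.314305.
Step 6: alpha = 0.05. fail to reject H0.

R = 8, z = 1.0062, p = 0.314305, fail to reject H0.


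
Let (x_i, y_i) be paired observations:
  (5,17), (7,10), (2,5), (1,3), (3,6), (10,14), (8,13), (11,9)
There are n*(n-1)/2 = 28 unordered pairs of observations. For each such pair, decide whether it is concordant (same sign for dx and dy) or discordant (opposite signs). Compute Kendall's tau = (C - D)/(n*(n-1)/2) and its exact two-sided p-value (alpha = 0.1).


Step 1: Enumerate the 28 unordered pairs (i,j) with i<j and classify each by sign(x_j-x_i) * sign(y_j-y_i).
  (1,2):dx=+2,dy=-7->D; (1,3):dx=-3,dy=-12->C; (1,4):dx=-4,dy=-14->C; (1,5):dx=-2,dy=-11->C
  (1,6):dx=+5,dy=-3->D; (1,7):dx=+3,dy=-4->D; (1,8):dx=+6,dy=-8->D; (2,3):dx=-5,dy=-5->C
  (2,4):dx=-6,dy=-7->C; (2,5):dx=-4,dy=-4->C; (2,6):dx=+3,dy=+4->C; (2,7):dx=+1,dy=+3->C
  (2,8):dx=+4,dy=-1->D; (3,4):dx=-1,dy=-2->C; (3,5):dx=+1,dy=+1->C; (3,6):dx=+8,dy=+9->C
  (3,7):dx=+6,dy=+8->C; (3,8):dx=+9,dy=+4->C; (4,5):dx=+2,dy=+3->C; (4,6):dx=+9,dy=+11->C
  (4,7):dx=+7,dy=+10->C; (4,8):dx=+10,dy=+6->C; (5,6):dx=+7,dy=+8->C; (5,7):dx=+5,dy=+7->C
  (5,8):dx=+8,dy=+3->C; (6,7):dx=-2,dy=-1->C; (6,8):dx=+1,dy=-5->D; (7,8):dx=+3,dy=-4->D
Step 2: C = 21, D = 7, total pairs = 28.
Step 3: tau = (C - D)/(n(n-1)/2) = (21 - 7)/28 = 0.500000.
Step 4: Exact two-sided p-value (enumerate n! = 40320 permutations of y under H0): p = 0.108681.
Step 5: alpha = 0.1. fail to reject H0.

tau_b = 0.5000 (C=21, D=7), p = 0.108681, fail to reject H0.


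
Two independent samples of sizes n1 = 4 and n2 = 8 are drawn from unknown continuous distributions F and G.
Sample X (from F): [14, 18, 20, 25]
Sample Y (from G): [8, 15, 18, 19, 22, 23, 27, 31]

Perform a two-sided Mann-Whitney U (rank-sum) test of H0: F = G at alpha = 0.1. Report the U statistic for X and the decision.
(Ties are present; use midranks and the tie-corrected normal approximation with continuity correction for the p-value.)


Step 1: Combine and sort all 12 observations; assign midranks.
sorted (value, group): (8,Y), (14,X), (15,Y), (18,X), (18,Y), (19,Y), (20,X), (22,Y), (23,Y), (25,X), (27,Y), (31,Y)
ranks: 8->1, 14->2, 15->3, 18->4.5, 18->4.5, 19->6, 20->7, 22->8, 23->9, 25->10, 27->11, 31->12
Step 2: Rank sum for X: R1 = 2 + 4.5 + 7 + 10 = 23.5.
Step 3: U_X = R1 - n1(n1+1)/2 = 23.5 - 4*5/2 = 23.5 - 10 = 13.5.
       U_Y = n1*n2 - U_X = 32 - 13.5 = 18.5.
Step 4: Ties are present, so use the tie-corrected normal approximation (with continuity correction) for the p-value.
Step 5: p-value = 0.733647; compare to alpha = 0.1. fail to reject H0.

U_X = 13.5, p = 0.733647, fail to reject H0 at alpha = 0.1.


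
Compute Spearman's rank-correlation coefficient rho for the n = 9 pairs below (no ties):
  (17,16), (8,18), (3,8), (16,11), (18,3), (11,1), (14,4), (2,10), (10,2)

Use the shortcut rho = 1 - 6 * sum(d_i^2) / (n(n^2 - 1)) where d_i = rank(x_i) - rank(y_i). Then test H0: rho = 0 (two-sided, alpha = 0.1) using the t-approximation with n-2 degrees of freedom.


Step 1: Rank x and y separately (midranks; no ties here).
rank(x): 17->8, 8->3, 3->2, 16->7, 18->9, 11->5, 14->6, 2->1, 10->4
rank(y): 16->8, 18->9, 8->5, 11->7, 3->3, 1->1, 4->4, 10->6, 2->2
Step 2: d_i = R_x(i) - R_y(i); compute d_i^2.
  (8-8)^2=0, (3-9)^2=36, (2-5)^2=9, (7-7)^2=0, (9-3)^2=36, (5-1)^2=16, (6-4)^2=4, (1-6)^2=25, (4-2)^2=4
sum(d^2) = 130.
Step 3: rho = 1 - 6*130 / (9*(9^2 - 1)) = 1 - 780/720 = -0.083333.
Step 4: Under H0, t = rho * sqrt((n-2)/(1-rho^2)) = -0.2212 ~ t(7).
Step 5: Two-sided p-value from the t-distribution with 7 df = 0.831214.
Step 6: alpha = 0.1. fail to reject H0.

rho = -0.0833, p = 0.831214, fail to reject H0 at alpha = 0.1.


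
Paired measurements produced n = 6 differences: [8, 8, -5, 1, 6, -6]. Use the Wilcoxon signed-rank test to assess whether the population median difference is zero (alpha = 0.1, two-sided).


Step 1: Drop any zero differences (none here) and take |d_i|.
|d| = [8, 8, 5, 1, 6, 6]
Step 2: Midrank |d_i| (ties get averaged ranks).
ranks: |8|->5.5, |8|->5.5, |5|->2, |1|->1, |6|->3.5, |6|->3.5
Step 3: Attach original signs; sum ranks with positive sign and with negative sign.
W+ = 5.5 + 5.5 + 1 + 3.5 = 15.5
W- = 2 + 3.5 = 5.5
(Check: W+ + W- = 21 should equal n(n+1)/2 = 21.)
Step 4: Test statistic W = min(W+, W-) = 5.5.
Step 5: Ties in |d|, so use the tie-corrected normal approximation.
        E[W] = n(n+1)/4 = 6*7/4 = 10.5.
        Tie groups: |d|=6 (t=2), |d|=8 (t=2); sum(t^3 - t) = 12.
        Var[W] = n(n+1)(2n+1)/24 - sum(t^3-t)/48 = 546/24 - 12/48 = 22.5.
        z = (W - E[W]) / sqrt(Var[W]) = (5.5 - 10.5) / 4.7434 = -1.0541.
        Two-sided p = 2*Phi(z) = 0.291841.
Step 6: alpha = 0.1. fail to reject H0.

W+ = 15.5, W- = 5.5, W = min = 5.5, p = 0.291841, fail to reject H0.


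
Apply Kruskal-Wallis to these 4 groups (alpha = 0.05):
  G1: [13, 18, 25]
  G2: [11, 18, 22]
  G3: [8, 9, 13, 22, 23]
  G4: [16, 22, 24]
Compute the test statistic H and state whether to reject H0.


Step 1: Combine all N = 14 observations and assign midranks.
sorted (value, group, rank): (8,G3,1), (9,G3,2), (11,G2,3), (13,G1,4.5), (13,G3,4.5), (16,G4,6), (18,G1,7.5), (18,G2,7.5), (22,G2,10), (22,G3,10), (22,G4,10), (23,G3,12), (24,G4,13), (25,G1,14)
Step 2: Sum ranks within each group.
R_1 = 26 (n_1 = 3)
R_2 = 20.5 (n_2 = 3)
R_3 = 29.5 (n_3 = 5)
R_4 = 29 (n_4 = 3)
Step 3: H = 12/(N(N+1)) * sum(R_i^2/n_i) - 3(N+1)
     = 12/(14*15) * (26^2/3 + 20.5^2/3 + 29.5^2/5 + 29^2/3) - 3*15
     = 0.057143 * 819.8 - 45
     = 1.845714.
Step 4: Ties present; correction factor C = 1 - 36/(14^3 - 14) = 0.986813. Corrected H = 1.845714 / 0.986813 = 1.870379.
Step 5: Under H0, H ~ chi^2(3); p-value = 0.599741.
Step 6: alpha = 0.05. fail to reject H0.

H = 1.8704, df = 3, p = 0.599741, fail to reject H0.


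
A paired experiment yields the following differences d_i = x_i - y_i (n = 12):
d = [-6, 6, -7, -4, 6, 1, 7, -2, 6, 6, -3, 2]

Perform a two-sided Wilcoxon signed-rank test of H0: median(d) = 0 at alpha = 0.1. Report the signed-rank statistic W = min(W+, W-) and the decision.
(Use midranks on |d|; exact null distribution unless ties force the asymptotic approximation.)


Step 1: Drop any zero differences (none here) and take |d_i|.
|d| = [6, 6, 7, 4, 6, 1, 7, 2, 6, 6, 3, 2]
Step 2: Midrank |d_i| (ties get averaged ranks).
ranks: |6|->8, |6|->8, |7|->11.5, |4|->5, |6|->8, |1|->1, |7|->11.5, |2|->2.5, |6|->8, |6|->8, |3|->4, |2|->2.5
Step 3: Attach original signs; sum ranks with positive sign and with negative sign.
W+ = 8 + 8 + 1 + 11.5 + 8 + 8 + 2.5 = 47
W- = 8 + 11.5 + 5 + 2.5 + 4 = 31
(Check: W+ + W- = 78 should equal n(n+1)/2 = 78.)
Step 4: Test statistic W = min(W+, W-) = 31.
Step 5: Ties in |d|, so use the tie-corrected normal approximation.
        E[W] = n(n+1)/4 = 12*13/4 = 39.
        Tie groups: |d|=2 (t=2), |d|=6 (t=5), |d|=7 (t=2); sum(t^3 - t) = 132.
        Var[W] = n(n+1)(2n+1)/24 - sum(t^3-t)/48 = 3900/24 - 132/48 = 159.75.
        z = (W - E[W]) / sqrt(Var[W]) = (31 - 39) / 12.6392 = -0.6330.
        Two-sided p = 2*Phi(z) = 0.526766.
Step 6: alpha = 0.1. fail to reject H0.

W+ = 47, W- = 31, W = min = 31, p = 0.526766, fail to reject H0.


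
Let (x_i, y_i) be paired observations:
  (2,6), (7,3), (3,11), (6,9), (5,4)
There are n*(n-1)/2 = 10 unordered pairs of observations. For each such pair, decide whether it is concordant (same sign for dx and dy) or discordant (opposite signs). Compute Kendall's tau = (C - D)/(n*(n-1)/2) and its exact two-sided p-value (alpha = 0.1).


Step 1: Enumerate the 10 unordered pairs (i,j) with i<j and classify each by sign(x_j-x_i) * sign(y_j-y_i).
  (1,2):dx=+5,dy=-3->D; (1,3):dx=+1,dy=+5->C; (1,4):dx=+4,dy=+3->C; (1,5):dx=+3,dy=-2->D
  (2,3):dx=-4,dy=+8->D; (2,4):dx=-1,dy=+6->D; (2,5):dx=-2,dy=+1->D; (3,4):dx=+3,dy=-2->D
  (3,5):dx=+2,dy=-7->D; (4,5):dx=-1,dy=-5->C
Step 2: C = 3, D = 7, total pairs = 10.
Step 3: tau = (C - D)/(n(n-1)/2) = (3 - 7)/10 = -0.400000.
Step 4: Exact two-sided p-value (enumerate n! = 120 permutations of y under H0): p = 0.483333.
Step 5: alpha = 0.1. fail to reject H0.

tau_b = -0.4000 (C=3, D=7), p = 0.483333, fail to reject H0.


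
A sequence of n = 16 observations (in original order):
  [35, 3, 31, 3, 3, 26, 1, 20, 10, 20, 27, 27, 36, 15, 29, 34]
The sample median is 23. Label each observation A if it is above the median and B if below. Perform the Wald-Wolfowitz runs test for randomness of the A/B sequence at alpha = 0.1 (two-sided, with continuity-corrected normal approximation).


Step 1: Compute median = 23; label A = above, B = below.
Labels in order: ABABBABBBBAAABAA  (n_A = 8, n_B = 8)
Step 2: Count runs R = 9.
Step 3: Under H0 (random ordering), E[R] = 2*n_A*n_B/(n_A+n_B) + 1 = 2*8*8/16 + 1 = 9.0000.
        Var[R] = 2*n_A*n_B*(2*n_A*n_B - n_A - n_B) / ((n_A+n_B)^2 * (n_A+n_B-1)) = 14336/3840 = 3.7333.
        SD[R] = 1.9322.
Step 4: R = E[R], so z = 0 with no continuity correction.
Step 5: Two-sided p-value via normal approximation = 2*(1 - Phi(|z|)) = 1.000000.
Step 6: alpha = 0.1. fail to reject H0.

R = 9, z = 0.0000, p = 1.000000, fail to reject H0.


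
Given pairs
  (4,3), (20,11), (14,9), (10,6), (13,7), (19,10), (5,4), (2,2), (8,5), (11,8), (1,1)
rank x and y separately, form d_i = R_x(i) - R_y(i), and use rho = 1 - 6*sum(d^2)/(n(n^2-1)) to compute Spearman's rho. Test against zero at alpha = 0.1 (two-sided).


Step 1: Rank x and y separately (midranks; no ties here).
rank(x): 4->3, 20->11, 14->9, 10->6, 13->8, 19->10, 5->4, 2->2, 8->5, 11->7, 1->1
rank(y): 3->3, 11->11, 9->9, 6->6, 7->7, 10->10, 4->4, 2->2, 5->5, 8->8, 1->1
Step 2: d_i = R_x(i) - R_y(i); compute d_i^2.
  (3-3)^2=0, (11-11)^2=0, (9-9)^2=0, (6-6)^2=0, (8-7)^2=1, (10-10)^2=0, (4-4)^2=0, (2-2)^2=0, (5-5)^2=0, (7-8)^2=1, (1-1)^2=0
sum(d^2) = 2.
Step 3: rho = 1 - 6*2 / (11*(11^2 - 1)) = 1 - 12/1320 = 0.990909.
Step 4: Under H0, t = rho * sqrt((n-2)/(1-rho^2)) = 22.0966 ~ t(9).
Step 5: Two-sided p-value from the t-distribution with 9 df = 0.000000.
Step 6: alpha = 0.1. reject H0.

rho = 0.9909, p = 0.000000, reject H0 at alpha = 0.1.


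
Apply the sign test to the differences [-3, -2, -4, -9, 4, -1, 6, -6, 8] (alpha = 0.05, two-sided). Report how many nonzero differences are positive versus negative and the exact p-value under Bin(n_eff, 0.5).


Step 1: Discard zero differences. Original n = 9; n_eff = number of nonzero differences = 9.
Nonzero differences (with sign): -3, -2, -4, -9, +4, -1, +6, -6, +8
Step 2: Count signs: positive = 3, negative = 6.
Step 3: Under H0: P(positive) = 0.5, so the number of positives S ~ Bin(9, 0.5).
Step 4: Two-sided exact p-value = sum of Bin(9,0.5) probabilities at or below the observed probability = 0.507812.
Step 5: alpha = 0.05. fail to reject H0.

n_eff = 9, pos = 3, neg = 6, p = 0.507812, fail to reject H0.


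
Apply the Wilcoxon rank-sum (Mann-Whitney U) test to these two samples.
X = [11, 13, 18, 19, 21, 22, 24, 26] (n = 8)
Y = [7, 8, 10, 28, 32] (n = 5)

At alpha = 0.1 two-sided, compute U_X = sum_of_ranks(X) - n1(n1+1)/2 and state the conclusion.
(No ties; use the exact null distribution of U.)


Step 1: Combine and sort all 13 observations; assign midranks.
sorted (value, group): (7,Y), (8,Y), (10,Y), (11,X), (13,X), (18,X), (19,X), (21,X), (22,X), (24,X), (26,X), (28,Y), (32,Y)
ranks: 7->1, 8->2, 10->3, 11->4, 13->5, 18->6, 19->7, 21->8, 22->9, 24->10, 26->11, 28->12, 32->13
Step 2: Rank sum for X: R1 = 4 + 5 + 6 + 7 + 8 + 9 + 10 + 11 = 60.
Step 3: U_X = R1 - n1(n1+1)/2 = 60 - 8*9/2 = 60 - 36 = 24.
       U_Y = n1*n2 - U_X = 40 - 24 = 16.
Step 4: No ties, so the exact null distribution of U (based on enumerating the C(13,8) = 1287 equally likely rank assignments) gives the two-sided p-value.
Step 5: p-value = 0.621601; compare to alpha = 0.1. fail to reject H0.

U_X = 24, p = 0.621601, fail to reject H0 at alpha = 0.1.


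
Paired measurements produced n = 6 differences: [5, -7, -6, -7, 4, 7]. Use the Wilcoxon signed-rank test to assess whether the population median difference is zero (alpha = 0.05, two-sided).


Step 1: Drop any zero differences (none here) and take |d_i|.
|d| = [5, 7, 6, 7, 4, 7]
Step 2: Midrank |d_i| (ties get averaged ranks).
ranks: |5|->2, |7|->5, |6|->3, |7|->5, |4|->1, |7|->5
Step 3: Attach original signs; sum ranks with positive sign and with negative sign.
W+ = 2 + 1 + 5 = 8
W- = 5 + 3 + 5 = 13
(Check: W+ + W- = 21 should equal n(n+1)/2 = 21.)
Step 4: Test statistic W = min(W+, W-) = 8.
Step 5: Ties in |d|, so use the tie-corrected normal approximation.
        E[W] = n(n+1)/4 = 6*7/4 = 10.5.
        Tie groups: |d|=7 (t=3); sum(t^3 - t) = 24.
        Var[W] = n(n+1)(2n+1)/24 - sum(t^3-t)/48 = 546/24 - 24/48 = 22.25.
        z = (W - E[W]) / sqrt(Var[W]) = (8 - 10.5) / 4.7170 = -0.5300.
        Two-sided p = 2*Phi(z) = 0.596113.
Step 6: alpha = 0.05. fail to reject H0.

W+ = 8, W- = 13, W = min = 8, p = 0.596113, fail to reject H0.


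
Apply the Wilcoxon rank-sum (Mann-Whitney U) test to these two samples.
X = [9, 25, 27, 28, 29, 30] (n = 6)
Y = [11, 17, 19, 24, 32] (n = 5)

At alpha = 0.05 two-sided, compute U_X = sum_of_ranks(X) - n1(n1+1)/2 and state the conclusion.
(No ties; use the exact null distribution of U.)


Step 1: Combine and sort all 11 observations; assign midranks.
sorted (value, group): (9,X), (11,Y), (17,Y), (19,Y), (24,Y), (25,X), (27,X), (28,X), (29,X), (30,X), (32,Y)
ranks: 9->1, 11->2, 17->3, 19->4, 24->5, 25->6, 27->7, 28->8, 29->9, 30->10, 32->11
Step 2: Rank sum for X: R1 = 1 + 6 + 7 + 8 + 9 + 10 = 41.
Step 3: U_X = R1 - n1(n1+1)/2 = 41 - 6*7/2 = 41 - 21 = 20.
       U_Y = n1*n2 - U_X = 30 - 20 = 10.
Step 4: No ties, so the exact null distribution of U (based on enumerating the C(11,6) = 462 equally likely rank assignments) gives the two-sided p-value.
Step 5: p-value = 0.428571; compare to alpha = 0.05. fail to reject H0.

U_X = 20, p = 0.428571, fail to reject H0 at alpha = 0.05.


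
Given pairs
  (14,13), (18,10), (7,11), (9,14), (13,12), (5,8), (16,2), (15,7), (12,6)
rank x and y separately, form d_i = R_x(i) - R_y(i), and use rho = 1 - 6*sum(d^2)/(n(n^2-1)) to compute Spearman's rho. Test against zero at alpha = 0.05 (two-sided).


Step 1: Rank x and y separately (midranks; no ties here).
rank(x): 14->6, 18->9, 7->2, 9->3, 13->5, 5->1, 16->8, 15->7, 12->4
rank(y): 13->8, 10->5, 11->6, 14->9, 12->7, 8->4, 2->1, 7->3, 6->2
Step 2: d_i = R_x(i) - R_y(i); compute d_i^2.
  (6-8)^2=4, (9-5)^2=16, (2-6)^2=16, (3-9)^2=36, (5-7)^2=4, (1-4)^2=9, (8-1)^2=49, (7-3)^2=16, (4-2)^2=4
sum(d^2) = 154.
Step 3: rho = 1 - 6*154 / (9*(9^2 - 1)) = 1 - 924/720 = -0.283333.
Step 4: Under H0, t = rho * sqrt((n-2)/(1-rho^2)) = -0.7817 ~ t(7).
Step 5: Two-sided p-value from the t-distribution with 7 df = 0.460030.
Step 6: alpha = 0.05. fail to reject H0.

rho = -0.2833, p = 0.460030, fail to reject H0 at alpha = 0.05.


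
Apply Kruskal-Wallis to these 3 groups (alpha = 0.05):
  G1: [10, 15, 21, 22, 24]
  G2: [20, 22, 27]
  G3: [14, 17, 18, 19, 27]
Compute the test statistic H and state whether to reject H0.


Step 1: Combine all N = 13 observations and assign midranks.
sorted (value, group, rank): (10,G1,1), (14,G3,2), (15,G1,3), (17,G3,4), (18,G3,5), (19,G3,6), (20,G2,7), (21,G1,8), (22,G1,9.5), (22,G2,9.5), (24,G1,11), (27,G2,12.5), (27,G3,12.5)
Step 2: Sum ranks within each group.
R_1 = 32.5 (n_1 = 5)
R_2 = 29 (n_2 = 3)
R_3 = 29.5 (n_3 = 5)
Step 3: H = 12/(N(N+1)) * sum(R_i^2/n_i) - 3(N+1)
     = 12/(13*14) * (32.5^2/5 + 29^2/3 + 29.5^2/5) - 3*14
     = 0.065934 * 665.633 - 42
     = 1.887912.
Step 4: Ties present; correction factor C = 1 - 12/(13^3 - 13) = 0.994505. Corrected H = 1.887912 / 0.994505 = 1.898343.
Step 5: Under H0, H ~ chi^2(2); p-value = 0.387062.
Step 6: alpha = 0.05. fail to reject H0.

H = 1.8983, df = 2, p = 0.387062, fail to reject H0.
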